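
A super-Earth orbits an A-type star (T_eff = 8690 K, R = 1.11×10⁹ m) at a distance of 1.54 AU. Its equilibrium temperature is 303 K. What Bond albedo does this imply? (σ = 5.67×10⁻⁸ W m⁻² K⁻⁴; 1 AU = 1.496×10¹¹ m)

d = 1.54 AU = 2.30×10¹¹ m.
L = 4πR_⋆²σT_⋆⁴ = 4π(1.11×10⁹)² × 5.67×10⁻⁸ × (8690)⁴ = 5.01×10²⁷ W.
S = L/(4πd²) = 7510 W m⁻².
From T_eq⁴ = S(1−A)/(4σ): 1−A = 4σT_eq⁴/S.
1−A = 4 × 5.67×10⁻⁸ × (303)⁴ / 7510 = 0.255.

A ≈ 0.75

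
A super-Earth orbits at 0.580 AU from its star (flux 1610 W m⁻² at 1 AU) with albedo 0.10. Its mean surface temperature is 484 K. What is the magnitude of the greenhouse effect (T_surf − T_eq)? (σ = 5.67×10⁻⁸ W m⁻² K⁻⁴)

S = 1610/0.580² = 4786 W m⁻².
T_eq = [S(1−A)/(4σ)]^(1/4) = [4786×0.90/(4×5.67×10⁻⁸)]^(1/4) = 371.2 K.
ΔT = T_surf − T_eq = 484 − 371.2.

ΔT ≈ 112.8 K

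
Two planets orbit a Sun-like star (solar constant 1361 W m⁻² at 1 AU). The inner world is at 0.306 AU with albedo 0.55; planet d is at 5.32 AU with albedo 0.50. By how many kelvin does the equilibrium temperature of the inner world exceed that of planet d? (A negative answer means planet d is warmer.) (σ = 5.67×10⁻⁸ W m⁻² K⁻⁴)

T_eq = [S₀(1−A)/(4σd²)]^(1/4), so T ∝ (1−A)^(1/4) / √d.
T₁ = [1361×0.45/(4×5.67×10⁻⁸×0.306²)]^(1/4) = 412.09 K.
T₂ = [1361×0.50/(4×5.67×10⁻⁸×5.32²)]^(1/4) = 101.47 K.

ΔT ≈ 310.6 K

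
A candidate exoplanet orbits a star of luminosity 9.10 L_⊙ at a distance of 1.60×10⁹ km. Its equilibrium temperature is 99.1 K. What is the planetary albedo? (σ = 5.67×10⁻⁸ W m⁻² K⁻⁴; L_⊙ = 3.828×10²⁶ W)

A ≈ 0.80

d = 1.60×10⁹ km = 1.60×10¹² m.
L = 9.10 × 3.828×10²⁶ = 3.48×10²⁷ W.
Flux: S = L/(4πd²) = 3.48×10²⁷/(4π×(1.60×10¹²)²) = 108 W m⁻².
From T_eq⁴ = S(1−A)/(4σ): 1−A = 4σT_eq⁴/S.
1−A = 4 × 5.67×10⁻⁸ × (99.1)⁴ / 108 = 0.202.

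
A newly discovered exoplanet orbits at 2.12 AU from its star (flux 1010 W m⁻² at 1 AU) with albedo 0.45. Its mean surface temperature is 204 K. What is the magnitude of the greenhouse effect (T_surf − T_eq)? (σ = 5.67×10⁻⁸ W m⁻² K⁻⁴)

ΔT ≈ 51.2 K

S = 1010/2.12² = 224.7 W m⁻².
T_eq = [S(1−A)/(4σ)]^(1/4) = [224.7×0.55/(4×5.67×10⁻⁸)]^(1/4) = 152.8 K.
ΔT = T_surf − T_eq = 204 − 152.8.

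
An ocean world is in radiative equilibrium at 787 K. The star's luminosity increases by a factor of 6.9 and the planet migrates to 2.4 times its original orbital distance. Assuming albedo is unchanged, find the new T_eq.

T_eq ∝ L^(1/4) · d^(−1/2).
T′ = 787 × 6.9^(1/4) / 2.4^(1/2) = 823 K.

T_eq ≈ 823 K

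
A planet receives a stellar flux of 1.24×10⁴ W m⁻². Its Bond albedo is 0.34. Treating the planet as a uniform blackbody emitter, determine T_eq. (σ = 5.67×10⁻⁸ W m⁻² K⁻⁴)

T_eq ≈ 436 K

Energy balance: absorbed = emitted ⇒ πR²·S(1−A) = 4πR²·σT_eq⁴, so T_eq⁴ = S(1−A)/(4σ).
T_eq = [1.24×10⁴ × 0.66 / (4 × 5.67×10⁻⁸)]^(1/4) = (3.61×10¹⁰)^(1/4) = 436 K.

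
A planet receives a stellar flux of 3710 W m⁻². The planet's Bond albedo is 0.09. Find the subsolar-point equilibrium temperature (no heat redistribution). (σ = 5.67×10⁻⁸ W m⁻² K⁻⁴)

T_ss ≈ 494 K

At the subsolar point the surface absorbs S(1−A) and emits σT⁴ per unit area — no factor of 4, since only the local patch is in balance.
T = [3710 × 0.91 / 5.67×10⁻⁸]^(1/4) = (5.95×10¹⁰)^(1/4) = 494 K.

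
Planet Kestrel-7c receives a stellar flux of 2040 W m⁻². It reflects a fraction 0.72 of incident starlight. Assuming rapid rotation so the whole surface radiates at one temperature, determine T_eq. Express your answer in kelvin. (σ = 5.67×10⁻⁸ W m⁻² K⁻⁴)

T_eq ≈ 224 K

Energy balance: absorbed = emitted ⇒ πR²·S(1−A) = 4πR²·σT_eq⁴, so T_eq⁴ = S(1−A)/(4σ).
T_eq = [2040 × 0.28 / (4 × 5.67×10⁻⁸)]^(1/4) = (2.52×10⁹)^(1/4) = 224 K.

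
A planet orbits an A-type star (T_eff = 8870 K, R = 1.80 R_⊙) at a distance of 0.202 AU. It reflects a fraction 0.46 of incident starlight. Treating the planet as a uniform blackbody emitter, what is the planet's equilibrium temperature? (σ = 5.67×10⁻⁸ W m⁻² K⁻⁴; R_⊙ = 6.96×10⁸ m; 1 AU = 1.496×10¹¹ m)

T_eq ≈ 1090 K

R_⋆ = 1.80 × 6.96×10⁸ = 1.25×10⁹ m.
d = 0.202 AU = 3.02×10¹⁰ m.
L = 4πR_⋆²σT_⋆⁴ = 4π(1.25×10⁹)² × 5.67×10⁻⁸ × (8870)⁴ = 6.92×10²⁷ W.
S = L/(4πd²) = 6.03×10⁵ W m⁻².
Energy balance: absorbed = emitted ⇒ πR²·S(1−A) = 4πR²·σT_eq⁴, so T_eq⁴ = S(1−A)/(4σ).
T_eq = [6.03×10⁵ × 0.54 / (4 × 5.67×10⁻⁸)]^(1/4) = (1.44×10¹²)^(1/4) = 1090 K.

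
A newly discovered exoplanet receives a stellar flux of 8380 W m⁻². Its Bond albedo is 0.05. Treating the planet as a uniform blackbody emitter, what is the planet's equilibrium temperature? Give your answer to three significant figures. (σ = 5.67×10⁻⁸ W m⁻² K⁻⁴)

Energy balance: absorbed = emitted ⇒ πR²·S(1−A) = 4πR²·σT_eq⁴, so T_eq⁴ = S(1−A)/(4σ).
T_eq = [8380 × 0.95 / (4 × 5.67×10⁻⁸)]^(1/4) = (3.51×10¹⁰)^(1/4) = 433 K.

T_eq ≈ 433 K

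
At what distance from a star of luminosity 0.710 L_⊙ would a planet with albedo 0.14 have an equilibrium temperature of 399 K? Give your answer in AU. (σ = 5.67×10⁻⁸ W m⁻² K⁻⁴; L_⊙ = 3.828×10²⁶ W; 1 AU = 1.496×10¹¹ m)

d ≈ 0.380 AU

L = 0.710 × 3.828×10²⁶ = 2.72×10²⁶ W.
From T_eq⁴ = L(1−A)/(16πσd²): d = √[L(1−A)/(16πσT_eq⁴)].
d = √[2.72×10²⁶ × 0.86 / (16π × 5.67×10⁻⁸ × (399)⁴)] = 5.69×10¹⁰ m = 0.380 AU.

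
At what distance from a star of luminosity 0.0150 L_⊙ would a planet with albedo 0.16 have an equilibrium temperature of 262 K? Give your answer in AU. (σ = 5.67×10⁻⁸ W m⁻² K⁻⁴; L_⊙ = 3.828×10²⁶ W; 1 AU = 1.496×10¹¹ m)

L = 0.0150 × 3.828×10²⁶ = 5.74×10²⁴ W.
From T_eq⁴ = L(1−A)/(16πσd²): d = √[L(1−A)/(16πσT_eq⁴)].
d = √[5.74×10²⁴ × 0.84 / (16π × 5.67×10⁻⁸ × (262)⁴)] = 1.90×10¹⁰ m = 0.127 AU.

d ≈ 0.127 AU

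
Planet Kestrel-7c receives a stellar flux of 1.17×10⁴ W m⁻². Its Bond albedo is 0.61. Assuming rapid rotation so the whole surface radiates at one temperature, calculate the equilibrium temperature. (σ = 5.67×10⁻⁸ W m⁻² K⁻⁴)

Energy balance: absorbed = emitted ⇒ πR²·S(1−A) = 4πR²·σT_eq⁴, so T_eq⁴ = S(1−A)/(4σ).
T_eq = [1.17×10⁴ × 0.39 / (4 × 5.67×10⁻⁸)]^(1/4) = (2.01×10¹⁰)^(1/4) = 377 K.

T_eq ≈ 377 K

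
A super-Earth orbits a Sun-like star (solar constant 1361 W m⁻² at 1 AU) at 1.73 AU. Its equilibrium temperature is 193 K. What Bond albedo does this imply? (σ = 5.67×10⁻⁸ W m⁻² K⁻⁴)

Flux at 1.73 AU: S = 1361/1.73² = 455 W m⁻².
From T_eq⁴ = S(1−A)/(4σ): 1−A = 4σT_eq⁴/S.
1−A = 4 × 5.67×10⁻⁸ × (193)⁴ / 455 = 0.692.

A ≈ 0.31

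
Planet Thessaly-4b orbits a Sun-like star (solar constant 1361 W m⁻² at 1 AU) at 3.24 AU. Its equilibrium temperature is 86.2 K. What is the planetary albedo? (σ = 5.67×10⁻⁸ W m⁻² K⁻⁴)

A ≈ 0.90

Flux at 3.24 AU: S = 1361/3.24² = 130 W m⁻².
From T_eq⁴ = S(1−A)/(4σ): 1−A = 4σT_eq⁴/S.
1−A = 4 × 5.67×10⁻⁸ × (86.2)⁴ / 130 = 0.097.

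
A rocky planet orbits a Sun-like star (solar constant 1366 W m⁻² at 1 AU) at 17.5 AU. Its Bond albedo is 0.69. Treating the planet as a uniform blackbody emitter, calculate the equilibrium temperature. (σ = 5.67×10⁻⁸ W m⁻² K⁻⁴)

T_eq ≈ 49.7 K

Flux at 17.5 AU: S = 1366/17.5² = 4.46 W m⁻².
Energy balance: absorbed = emitted ⇒ πR²·S(1−A) = 4πR²·σT_eq⁴, so T_eq⁴ = S(1−A)/(4σ).
T_eq = [4.46 × 0.31 / (4 × 5.67×10⁻⁸)]^(1/4) = (6.10×10⁶)^(1/4) = 49.7 K.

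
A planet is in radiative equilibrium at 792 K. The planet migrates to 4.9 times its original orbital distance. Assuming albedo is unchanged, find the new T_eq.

T_eq ≈ 358 K

T_eq ∝ L^(1/4) · d^(−1/2).
T′ = 792 / 4.9^(1/2) = 358 K.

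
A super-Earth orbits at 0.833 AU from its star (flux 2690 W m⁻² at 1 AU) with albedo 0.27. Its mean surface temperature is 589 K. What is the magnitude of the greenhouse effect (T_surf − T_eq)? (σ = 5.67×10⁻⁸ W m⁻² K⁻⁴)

S = 2690/0.833² = 3877 W m⁻².
T_eq = [S(1−A)/(4σ)]^(1/4) = [3877×0.73/(4×5.67×10⁻⁸)]^(1/4) = 334.2 K.
ΔT = T_surf − T_eq = 589 − 334.2.

ΔT ≈ 254.8 K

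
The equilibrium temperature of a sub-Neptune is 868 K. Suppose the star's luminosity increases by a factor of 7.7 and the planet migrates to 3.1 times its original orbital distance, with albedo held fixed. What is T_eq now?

T_eq ≈ 821 K

T_eq ∝ L^(1/4) · d^(−1/2).
T′ = 868 × 7.7^(1/4) / 3.1^(1/2) = 821 K.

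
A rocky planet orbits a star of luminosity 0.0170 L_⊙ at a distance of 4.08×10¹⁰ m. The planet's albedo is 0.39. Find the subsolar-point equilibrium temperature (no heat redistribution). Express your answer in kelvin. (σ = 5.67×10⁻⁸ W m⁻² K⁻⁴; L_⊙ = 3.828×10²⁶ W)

L = 0.0170 × 3.828×10²⁶ = 6.51×10²⁴ W.
Flux: S = L/(4πd²) = 6.51×10²⁴/(4π×(4.08×10¹⁰)²) = 311 W m⁻².
At the subsolar point the surface absorbs S(1−A) and emits σT⁴ per unit area — no factor of 4, since only the local patch is in balance.
T = [311 × 0.61 / 5.67×10⁻⁸]^(1/4) = (3.35×10⁹)^(1/4) = 241 K.

T_ss ≈ 241 K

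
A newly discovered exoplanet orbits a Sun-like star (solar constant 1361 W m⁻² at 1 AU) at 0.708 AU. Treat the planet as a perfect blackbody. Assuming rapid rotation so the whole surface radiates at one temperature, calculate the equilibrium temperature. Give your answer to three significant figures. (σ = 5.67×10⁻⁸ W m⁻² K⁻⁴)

Flux at 0.708 AU: S = 1361/0.708² = 2720 W m⁻².
Energy balance: absorbed = emitted ⇒ πR²·S(1−A) = 4πR²·σT_eq⁴, so T_eq⁴ = S(1−A)/(4σ).
T_eq = [2720 × 1.00 / (4 × 5.67×10⁻⁸)]^(1/4) = (1.20×10¹⁰)^(1/4) = 331 K.

T_eq ≈ 331 K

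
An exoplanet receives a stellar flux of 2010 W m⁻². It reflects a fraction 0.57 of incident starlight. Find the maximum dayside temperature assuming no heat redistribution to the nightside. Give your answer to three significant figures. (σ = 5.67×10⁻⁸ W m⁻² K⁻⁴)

T_ss ≈ 351 K

With no redistribution each surface element balances locally: S(1−A) = σT⁴.
T = [2010 × 0.43 / 5.67×10⁻⁸]^(1/4) = (1.52×10¹⁰)^(1/4) = 351 K.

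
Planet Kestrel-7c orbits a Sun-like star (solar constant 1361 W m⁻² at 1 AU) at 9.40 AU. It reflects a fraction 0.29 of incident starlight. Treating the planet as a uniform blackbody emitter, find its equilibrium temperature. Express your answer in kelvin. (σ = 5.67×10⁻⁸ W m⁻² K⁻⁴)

Flux at 9.40 AU: S = 1361/9.40² = 15.4 W m⁻².
Energy balance: absorbed = emitted ⇒ πR²·S(1−A) = 4πR²·σT_eq⁴, so T_eq⁴ = S(1−A)/(4σ).
T_eq = [15.4 × 0.71 / (4 × 5.67×10⁻⁸)]^(1/4) = (4.82×10⁷)^(1/4) = 83.3 K.

T_eq ≈ 83.3 K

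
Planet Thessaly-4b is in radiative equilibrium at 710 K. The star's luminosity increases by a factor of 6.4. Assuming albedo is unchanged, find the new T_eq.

T_eq ≈ 1130 K

T_eq ∝ L^(1/4) · d^(−1/2).
T′ = 710 × 6.4^(1/4) = 1130 K.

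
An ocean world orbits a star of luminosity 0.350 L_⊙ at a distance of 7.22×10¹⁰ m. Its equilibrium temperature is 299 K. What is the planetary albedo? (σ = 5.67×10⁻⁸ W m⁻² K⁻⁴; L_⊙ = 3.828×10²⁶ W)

A ≈ 0.11

L = 0.350 × 3.828×10²⁶ = 1.34×10²⁶ W.
Flux: S = L/(4πd²) = 1.34×10²⁶/(4π×(7.22×10¹⁰)²) = 2050 W m⁻².
From T_eq⁴ = S(1−A)/(4σ): 1−A = 4σT_eq⁴/S.
1−A = 4 × 5.67×10⁻⁸ × (299)⁴ / 2050 = 0.886.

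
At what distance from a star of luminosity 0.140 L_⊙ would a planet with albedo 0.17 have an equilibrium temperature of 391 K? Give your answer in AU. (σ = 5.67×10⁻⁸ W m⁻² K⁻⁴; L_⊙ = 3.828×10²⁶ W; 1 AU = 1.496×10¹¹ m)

L = 0.140 × 3.828×10²⁶ = 5.36×10²⁵ W.
From T_eq⁴ = L(1−A)/(16πσd²): d = √[L(1−A)/(16πσT_eq⁴)].
d = √[5.36×10²⁵ × 0.83 / (16π × 5.67×10⁻⁸ × (391)⁴)] = 2.58×10¹⁰ m = 0.173 AU.

d ≈ 0.173 AU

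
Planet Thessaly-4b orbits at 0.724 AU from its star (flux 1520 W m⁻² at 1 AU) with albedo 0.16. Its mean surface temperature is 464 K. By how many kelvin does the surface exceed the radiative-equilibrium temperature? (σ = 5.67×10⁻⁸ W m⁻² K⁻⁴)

S = 1520/0.724² = 2900 W m⁻².
T_eq = [S(1−A)/(4σ)]^(1/4) = [2900×0.84/(4×5.67×10⁻⁸)]^(1/4) = 321.9 K.
ΔT = T_surf − T_eq = 464 − 321.9.

ΔT ≈ 142.1 K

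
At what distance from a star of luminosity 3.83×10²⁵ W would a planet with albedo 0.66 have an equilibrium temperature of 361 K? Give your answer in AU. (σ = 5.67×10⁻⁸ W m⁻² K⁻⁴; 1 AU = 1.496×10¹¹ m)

d ≈ 0.110 AU

From T_eq⁴ = L(1−A)/(16πσd²): d = √[L(1−A)/(16πσT_eq⁴)].
d = √[3.83×10²⁵ × 0.34 / (16π × 5.67×10⁻⁸ × (361)⁴)] = 1.64×10¹⁰ m = 0.110 AU.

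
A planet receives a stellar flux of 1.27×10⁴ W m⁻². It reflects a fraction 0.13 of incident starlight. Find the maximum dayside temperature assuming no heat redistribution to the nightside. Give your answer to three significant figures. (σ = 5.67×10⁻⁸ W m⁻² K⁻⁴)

With no redistribution each surface element balances locally: S(1−A) = σT⁴.
T = [1.27×10⁴ × 0.87 / 5.67×10⁻⁸]^(1/4) = (1.95×10¹¹)^(1/4) = 664 K.

T_ss ≈ 664 K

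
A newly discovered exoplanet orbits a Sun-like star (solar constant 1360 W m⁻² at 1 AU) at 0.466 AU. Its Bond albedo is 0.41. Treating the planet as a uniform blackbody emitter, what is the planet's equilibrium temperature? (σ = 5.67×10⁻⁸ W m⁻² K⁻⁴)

T_eq ≈ 357 K

Flux at 0.466 AU: S = 1360/0.466² = 6260 W m⁻².
Energy balance: absorbed = emitted ⇒ πR²·S(1−A) = 4πR²·σT_eq⁴, so T_eq⁴ = S(1−A)/(4σ).
T_eq = [6260 × 0.59 / (4 × 5.67×10⁻⁸)]^(1/4) = (1.63×10¹⁰)^(1/4) = 357 K.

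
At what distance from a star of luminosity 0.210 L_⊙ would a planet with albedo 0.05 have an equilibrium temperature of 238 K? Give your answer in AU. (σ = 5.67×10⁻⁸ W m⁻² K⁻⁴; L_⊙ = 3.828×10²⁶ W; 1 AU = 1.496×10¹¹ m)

L = 0.210 × 3.828×10²⁶ = 8.04×10²⁵ W.
From T_eq⁴ = L(1−A)/(16πσd²): d = √[L(1−A)/(16πσT_eq⁴)].
d = √[8.04×10²⁵ × 0.95 / (16π × 5.67×10⁻⁸ × (238)⁴)] = 9.14×10¹⁰ m = 0.611 AU.

d ≈ 0.611 AU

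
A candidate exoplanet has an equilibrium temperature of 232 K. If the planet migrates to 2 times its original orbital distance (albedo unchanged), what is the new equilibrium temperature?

T_eq ≈ 164 K

T_eq ∝ L^(1/4) · d^(−1/2).
T′ = 232 / 2^(1/2) = 164 K.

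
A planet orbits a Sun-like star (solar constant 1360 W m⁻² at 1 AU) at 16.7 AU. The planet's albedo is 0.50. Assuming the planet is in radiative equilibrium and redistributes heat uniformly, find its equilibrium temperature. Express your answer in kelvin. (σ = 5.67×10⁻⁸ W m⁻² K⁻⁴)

T_eq ≈ 57.3 K

Flux at 16.7 AU: S = 1360/16.7² = 4.88 W m⁻².
Energy balance: absorbed = emitted ⇒ πR²·S(1−A) = 4πR²·σT_eq⁴, so T_eq⁴ = S(1−A)/(4σ).
T_eq = [4.88 × 0.50 / (4 × 5.67×10⁻⁸)]^(1/4) = (1.08×10⁷)^(1/4) = 57.3 K.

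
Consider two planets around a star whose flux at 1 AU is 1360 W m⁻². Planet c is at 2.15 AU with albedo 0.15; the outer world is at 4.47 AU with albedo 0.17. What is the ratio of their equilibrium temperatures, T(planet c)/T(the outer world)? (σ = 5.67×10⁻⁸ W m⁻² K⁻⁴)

T_eq = [S₀(1−A)/(4σd²)]^(1/4), so T ∝ (1−A)^(1/4) / √d.
T₁ = [1360×0.85/(4×5.67×10⁻⁸×2.15²)]^(1/4) = 182.23 K.
T₂ = [1360×0.83/(4×5.67×10⁻⁸×4.47²)]^(1/4) = 125.63 K.

T₁/T₂ ≈ 1.451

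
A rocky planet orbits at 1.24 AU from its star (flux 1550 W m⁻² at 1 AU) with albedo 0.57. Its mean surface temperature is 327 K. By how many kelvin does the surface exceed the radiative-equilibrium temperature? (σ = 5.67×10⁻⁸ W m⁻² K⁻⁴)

ΔT ≈ 117.9 K

S = 1550/1.24² = 1008 W m⁻².
T_eq = [S(1−A)/(4σ)]^(1/4) = [1008×0.43/(4×5.67×10⁻⁸)]^(1/4) = 209.1 K.
ΔT = T_surf − T_eq = 327 − 209.1.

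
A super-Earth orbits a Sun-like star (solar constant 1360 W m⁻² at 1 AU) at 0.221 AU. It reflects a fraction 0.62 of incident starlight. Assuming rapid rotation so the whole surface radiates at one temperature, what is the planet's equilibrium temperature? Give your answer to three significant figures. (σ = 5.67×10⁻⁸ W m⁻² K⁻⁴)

Flux at 0.221 AU: S = 1360/0.221² = 2.78×10⁴ W m⁻².
Energy balance: absorbed = emitted ⇒ πR²·S(1−A) = 4πR²·σT_eq⁴, so T_eq⁴ = S(1−A)/(4σ).
T_eq = [2.78×10⁴ × 0.38 / (4 × 5.67×10⁻⁸)]^(1/4) = (4.67×10¹⁰)^(1/4) = 465 K.

T_eq ≈ 465 K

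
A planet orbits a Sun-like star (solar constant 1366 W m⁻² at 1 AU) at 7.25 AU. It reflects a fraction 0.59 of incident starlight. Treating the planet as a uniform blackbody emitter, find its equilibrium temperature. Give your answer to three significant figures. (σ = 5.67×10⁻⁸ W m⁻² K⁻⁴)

Flux at 7.25 AU: S = 1366/7.25² = 26.0 W m⁻².
Energy balance: absorbed = emitted ⇒ πR²·S(1−A) = 4πR²·σT_eq⁴, so T_eq⁴ = S(1−A)/(4σ).
T_eq = [26.0 × 0.41 / (4 × 5.67×10⁻⁸)]^(1/4) = (4.70×10⁷)^(1/4) = 82.8 K.

T_eq ≈ 82.8 K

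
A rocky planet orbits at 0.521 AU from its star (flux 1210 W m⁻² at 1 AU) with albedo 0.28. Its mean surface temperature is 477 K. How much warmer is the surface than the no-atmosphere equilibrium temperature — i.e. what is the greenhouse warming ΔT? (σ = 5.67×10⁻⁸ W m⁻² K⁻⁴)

ΔT ≈ 132.1 K

S = 1210/0.521² = 4458 W m⁻².
T_eq = [S(1−A)/(4σ)]^(1/4) = [4458×0.72/(4×5.67×10⁻⁸)]^(1/4) = 344.9 K.
ΔT = T_surf − T_eq = 477 − 344.9.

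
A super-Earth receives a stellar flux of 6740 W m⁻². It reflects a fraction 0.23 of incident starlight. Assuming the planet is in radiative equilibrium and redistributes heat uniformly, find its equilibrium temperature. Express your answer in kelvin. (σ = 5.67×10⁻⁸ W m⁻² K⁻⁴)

T_eq ≈ 389 K

Energy balance: absorbed = emitted ⇒ πR²·S(1−A) = 4πR²·σT_eq⁴, so T_eq⁴ = S(1−A)/(4σ).
T_eq = [6740 × 0.77 / (4 × 5.67×10⁻⁸)]^(1/4) = (2.29×10¹⁰)^(1/4) = 389 K.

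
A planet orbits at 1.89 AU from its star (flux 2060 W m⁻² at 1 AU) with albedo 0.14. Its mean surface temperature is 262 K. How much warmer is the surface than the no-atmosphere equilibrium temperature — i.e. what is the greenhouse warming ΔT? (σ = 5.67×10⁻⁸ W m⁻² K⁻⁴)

S = 2060/1.89² = 576.7 W m⁻².
T_eq = [S(1−A)/(4σ)]^(1/4) = [576.7×0.86/(4×5.67×10⁻⁸)]^(1/4) = 216.2 K.
ΔT = T_surf − T_eq = 262 − 216.2.

ΔT ≈ 45.8 K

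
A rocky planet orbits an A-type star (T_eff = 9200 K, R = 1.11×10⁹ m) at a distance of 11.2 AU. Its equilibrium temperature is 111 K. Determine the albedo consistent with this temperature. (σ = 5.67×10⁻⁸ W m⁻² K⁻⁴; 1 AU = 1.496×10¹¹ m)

A ≈ 0.81

d = 11.2 AU = 1.68×10¹² m.
L = 4πR_⋆²σT_⋆⁴ = 4π(1.11×10⁹)² × 5.67×10⁻⁸ × (9200)⁴ = 6.29×10²⁷ W.
S = L/(4πd²) = 178 W m⁻².
From T_eq⁴ = S(1−A)/(4σ): 1−A = 4σT_eq⁴/S.
1−A = 4 × 5.67×10⁻⁸ × (111)⁴ / 178 = 0.193.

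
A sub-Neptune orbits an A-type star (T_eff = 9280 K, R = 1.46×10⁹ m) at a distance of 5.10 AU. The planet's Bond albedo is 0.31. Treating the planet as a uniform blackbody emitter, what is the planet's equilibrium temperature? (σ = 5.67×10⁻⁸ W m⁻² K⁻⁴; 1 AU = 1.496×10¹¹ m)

d = 5.10 AU = 7.63×10¹¹ m.
L = 4πR_⋆²σT_⋆⁴ = 4π(1.46×10⁹)² × 5.67×10⁻⁸ × (9280)⁴ = 1.13×10²⁸ W.
S = L/(4πd²) = 1540 W m⁻².
Energy balance: absorbed = emitted ⇒ πR²·S(1−A) = 4πR²·σT_eq⁴, so T_eq⁴ = S(1−A)/(4σ).
T_eq = [1540 × 0.69 / (4 × 5.67×10⁻⁸)]^(1/4) = (4.68×10⁹)^(1/4) = 262 K.

T_eq ≈ 262 K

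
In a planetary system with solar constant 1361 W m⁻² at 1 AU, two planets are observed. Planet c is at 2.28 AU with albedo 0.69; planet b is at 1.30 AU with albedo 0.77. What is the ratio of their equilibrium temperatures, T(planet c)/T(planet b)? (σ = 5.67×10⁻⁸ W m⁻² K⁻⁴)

T_eq = [S₀(1−A)/(4σd²)]^(1/4), so T ∝ (1−A)^(1/4) / √d.
T₁ = [1361×0.31/(4×5.67×10⁻⁸×2.28²)]^(1/4) = 137.54 K.
T₂ = [1361×0.23/(4×5.67×10⁻⁸×1.30²)]^(1/4) = 169.05 K.

T₁/T₂ ≈ 0.814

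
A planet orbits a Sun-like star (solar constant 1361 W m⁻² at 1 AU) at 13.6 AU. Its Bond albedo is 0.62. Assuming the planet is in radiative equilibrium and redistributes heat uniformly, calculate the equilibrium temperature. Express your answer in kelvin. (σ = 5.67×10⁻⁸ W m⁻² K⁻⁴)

T_eq ≈ 59.3 K

Flux at 13.6 AU: S = 1361/13.6² = 7.36 W m⁻².
Energy balance: absorbed = emitted ⇒ πR²·S(1−A) = 4πR²·σT_eq⁴, so T_eq⁴ = S(1−A)/(4σ).
T_eq = [7.36 × 0.38 / (4 × 5.67×10⁻⁸)]^(1/4) = (1.23×10⁷)^(1/4) = 59.3 K.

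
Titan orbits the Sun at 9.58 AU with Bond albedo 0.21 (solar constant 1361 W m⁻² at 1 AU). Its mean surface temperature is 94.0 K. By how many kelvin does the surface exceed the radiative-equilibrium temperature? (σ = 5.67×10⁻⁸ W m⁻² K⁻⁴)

S = 1361/9.58² = 14.83 W m⁻².
T_eq = [S(1−A)/(4σ)]^(1/4) = [14.83×0.79/(4×5.67×10⁻⁸)]^(1/4) = 84.8 K.
ΔT = T_surf − T_eq = 94 − 84.8.

ΔT ≈ 9.2 K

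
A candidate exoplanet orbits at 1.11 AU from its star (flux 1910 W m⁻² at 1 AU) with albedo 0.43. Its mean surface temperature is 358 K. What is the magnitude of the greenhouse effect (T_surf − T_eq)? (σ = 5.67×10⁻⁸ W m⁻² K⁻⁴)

S = 1910/1.11² = 1550 W m⁻².
T_eq = [S(1−A)/(4σ)]^(1/4) = [1550×0.57/(4×5.67×10⁻⁸)]^(1/4) = 249.8 K.
ΔT = T_surf − T_eq = 358 − 249.8.

ΔT ≈ 108.2 K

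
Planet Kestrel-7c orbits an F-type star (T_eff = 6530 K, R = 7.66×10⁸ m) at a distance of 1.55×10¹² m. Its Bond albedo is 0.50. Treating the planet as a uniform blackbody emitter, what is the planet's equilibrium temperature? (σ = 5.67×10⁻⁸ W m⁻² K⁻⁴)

L = 4πR_⋆²σT_⋆⁴ = 4π(7.66×10⁸)² × 5.67×10⁻⁸ × (6530)⁴ = 7.60×10²⁶ W.
S = L/(4πd²) = 25.2 W m⁻².
Energy balance: absorbed = emitted ⇒ πR²·S(1−A) = 4πR²·σT_eq⁴, so T_eq⁴ = S(1−A)/(4σ).
T_eq = [25.2 × 0.50 / (4 × 5.67×10⁻⁸)]^(1/4) = (5.55×10⁷)^(1/4) = 86.3 K.

T_eq ≈ 86.3 K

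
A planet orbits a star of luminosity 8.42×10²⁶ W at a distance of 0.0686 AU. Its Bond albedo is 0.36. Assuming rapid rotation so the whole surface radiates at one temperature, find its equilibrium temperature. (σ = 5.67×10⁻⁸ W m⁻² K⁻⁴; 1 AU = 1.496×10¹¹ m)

T_eq ≈ 1160 K

d = 0.0686 AU = 1.03×10¹⁰ m.
Flux: S = L/(4πd²) = 8.42×10²⁶/(4π×(1.03×10¹⁰)²) = 6.36×10⁵ W m⁻².
Energy balance: absorbed = emitted ⇒ πR²·S(1−A) = 4πR²·σT_eq⁴, so T_eq⁴ = S(1−A)/(4σ).
T_eq = [6.36×10⁵ × 0.64 / (4 × 5.67×10⁻⁸)]^(1/4) = (1.80×10¹²)^(1/4) = 1160 K.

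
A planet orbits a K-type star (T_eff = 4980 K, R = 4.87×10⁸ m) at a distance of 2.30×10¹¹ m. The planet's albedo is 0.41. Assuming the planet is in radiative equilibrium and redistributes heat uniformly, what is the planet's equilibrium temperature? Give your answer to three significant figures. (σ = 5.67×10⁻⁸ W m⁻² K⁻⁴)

L = 4πR_⋆²σT_⋆⁴ = 4π(4.87×10⁸)² × 5.67×10⁻⁸ × (4980)⁴ = 1.04×10²⁶ W.
S = L/(4πd²) = 156 W m⁻².
Energy balance: absorbed = emitted ⇒ πR²·S(1−A) = 4πR²·σT_eq⁴, so T_eq⁴ = S(1−A)/(4σ).
T_eq = [156 × 0.59 / (4 × 5.67×10⁻⁸)]^(1/4) = (4.07×10⁸)^(1/4) = 142 K.

T_eq ≈ 142 K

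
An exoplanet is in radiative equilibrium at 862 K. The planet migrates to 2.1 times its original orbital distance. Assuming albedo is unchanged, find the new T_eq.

T_eq ≈ 595 K

T_eq ∝ L^(1/4) · d^(−1/2).
T′ = 862 / 2.1^(1/2) = 595 K.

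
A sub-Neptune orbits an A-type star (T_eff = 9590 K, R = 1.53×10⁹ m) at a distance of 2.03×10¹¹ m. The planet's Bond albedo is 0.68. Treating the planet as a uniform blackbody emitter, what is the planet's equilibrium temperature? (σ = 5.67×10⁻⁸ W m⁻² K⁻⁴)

T_eq ≈ 443 K

L = 4πR_⋆²σT_⋆⁴ = 4π(1.53×10⁹)² × 5.67×10⁻⁸ × (9590)⁴ = 1.41×10²⁸ W.
S = L/(4πd²) = 2.72×10⁴ W m⁻².
Energy balance: absorbed = emitted ⇒ πR²·S(1−A) = 4πR²·σT_eq⁴, so T_eq⁴ = S(1−A)/(4σ).
T_eq = [2.72×10⁴ × 0.32 / (4 × 5.67×10⁻⁸)]^(1/4) = (3.84×10¹⁰)^(1/4) = 443 K.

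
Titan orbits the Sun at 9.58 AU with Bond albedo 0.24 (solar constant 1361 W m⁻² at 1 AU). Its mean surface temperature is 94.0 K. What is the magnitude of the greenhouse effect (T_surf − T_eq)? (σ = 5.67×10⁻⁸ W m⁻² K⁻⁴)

ΔT ≈ 10.0 K

S = 1361/9.58² = 14.83 W m⁻².
T_eq = [S(1−A)/(4σ)]^(1/4) = [14.83×0.76/(4×5.67×10⁻⁸)]^(1/4) = 84.0 K.
ΔT = T_surf − T_eq = 94 − 84.0.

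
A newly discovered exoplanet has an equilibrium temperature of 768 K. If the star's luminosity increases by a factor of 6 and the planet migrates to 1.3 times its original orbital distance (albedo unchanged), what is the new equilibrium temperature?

T_eq ≈ 1050 K

T_eq ∝ L^(1/4) · d^(−1/2).
T′ = 768 × 6^(1/4) / 1.3^(1/2) = 1050 K.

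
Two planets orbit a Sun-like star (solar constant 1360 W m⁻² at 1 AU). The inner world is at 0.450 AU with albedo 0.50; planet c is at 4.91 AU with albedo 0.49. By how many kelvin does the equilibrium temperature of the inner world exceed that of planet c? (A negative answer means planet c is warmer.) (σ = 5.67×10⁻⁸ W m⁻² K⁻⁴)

ΔT ≈ 242.7 K

T_eq = [S₀(1−A)/(4σd²)]^(1/4), so T ∝ (1−A)^(1/4) / √d.
T₁ = [1360×0.50/(4×5.67×10⁻⁸×0.450²)]^(1/4) = 348.83 K.
T₂ = [1360×0.51/(4×5.67×10⁻⁸×4.91²)]^(1/4) = 106.13 K.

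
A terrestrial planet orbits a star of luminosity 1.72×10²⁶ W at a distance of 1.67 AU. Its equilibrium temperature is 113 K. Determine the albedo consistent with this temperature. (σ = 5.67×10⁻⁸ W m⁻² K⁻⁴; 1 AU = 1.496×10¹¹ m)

d = 1.67 AU = 2.50×10¹¹ m.
Flux: S = L/(4πd²) = 1.72×10²⁶/(4π×(2.50×10¹¹)²) = 219 W m⁻².
From T_eq⁴ = S(1−A)/(4σ): 1−A = 4σT_eq⁴/S.
1−A = 4 × 5.67×10⁻⁸ × (113)⁴ / 219 = 0.169.

A ≈ 0.83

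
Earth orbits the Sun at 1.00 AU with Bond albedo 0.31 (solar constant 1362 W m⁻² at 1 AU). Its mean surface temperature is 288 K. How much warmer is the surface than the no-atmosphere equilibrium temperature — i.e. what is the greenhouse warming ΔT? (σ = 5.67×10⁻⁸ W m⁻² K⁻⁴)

ΔT ≈ 34.3 K

S = 1362/1.00² = 1362 W m⁻².
T_eq = [S(1−A)/(4σ)]^(1/4) = [1362×0.69/(4×5.67×10⁻⁸)]^(1/4) = 253.7 K.
ΔT = T_surf − T_eq = 288 − 253.7.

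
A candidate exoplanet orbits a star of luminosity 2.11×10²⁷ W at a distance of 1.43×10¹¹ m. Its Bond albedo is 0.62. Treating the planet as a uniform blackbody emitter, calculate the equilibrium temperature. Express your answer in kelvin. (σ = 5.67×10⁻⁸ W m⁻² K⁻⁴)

Flux: S = L/(4πd²) = 2.11×10²⁷/(4π×(1.43×10¹¹)²) = 8210 W m⁻².
Energy balance: absorbed = emitted ⇒ πR²·S(1−A) = 4πR²·σT_eq⁴, so T_eq⁴ = S(1−A)/(4σ).
T_eq = [8210 × 0.38 / (4 × 5.67×10⁻⁸)]^(1/4) = (1.38×10¹⁰)^(1/4) = 342 K.

T_eq ≈ 342 K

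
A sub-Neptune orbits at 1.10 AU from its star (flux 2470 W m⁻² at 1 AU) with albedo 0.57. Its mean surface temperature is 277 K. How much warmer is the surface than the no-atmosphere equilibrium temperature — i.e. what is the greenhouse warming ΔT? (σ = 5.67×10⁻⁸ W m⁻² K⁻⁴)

S = 2470/1.10² = 2041 W m⁻².
T_eq = [S(1−A)/(4σ)]^(1/4) = [2041×0.43/(4×5.67×10⁻⁸)]^(1/4) = 249.4 K.
ΔT = T_surf − T_eq = 277 − 249.4.

ΔT ≈ 27.6 K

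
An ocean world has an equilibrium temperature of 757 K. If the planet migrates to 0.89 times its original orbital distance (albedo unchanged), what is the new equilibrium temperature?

T_eq ∝ L^(1/4) · d^(−1/2).
T′ = 757 / 0.89^(1/2) = 802 K.

T_eq ≈ 802 K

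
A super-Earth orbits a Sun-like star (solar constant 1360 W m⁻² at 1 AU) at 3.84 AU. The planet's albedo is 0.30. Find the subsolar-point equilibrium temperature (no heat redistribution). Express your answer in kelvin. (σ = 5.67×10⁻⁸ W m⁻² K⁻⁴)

Flux at 3.84 AU: S = 1360/3.84² = 92.2 W m⁻².
At the subsolar point the surface absorbs S(1−A) and emits σT⁴ per unit area — no factor of 4, since only the local patch is in balance.
T = [92.2 × 0.70 / 5.67×10⁻⁸]^(1/4) = (1.14×10⁹)^(1/4) = 184 K.

T_ss ≈ 184 K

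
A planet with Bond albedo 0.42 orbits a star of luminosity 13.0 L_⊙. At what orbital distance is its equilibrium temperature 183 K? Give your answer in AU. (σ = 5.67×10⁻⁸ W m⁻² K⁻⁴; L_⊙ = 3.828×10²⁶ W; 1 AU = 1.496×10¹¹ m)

d ≈ 6.35 AU

L = 13.0 × 3.828×10²⁶ = 4.98×10²⁷ W.
From T_eq⁴ = L(1−A)/(16πσd²): d = √[L(1−A)/(16πσT_eq⁴)].
d = √[4.98×10²⁷ × 0.58 / (16π × 5.67×10⁻⁸ × (183)⁴)] = 9.50×10¹¹ m = 6.35 AU.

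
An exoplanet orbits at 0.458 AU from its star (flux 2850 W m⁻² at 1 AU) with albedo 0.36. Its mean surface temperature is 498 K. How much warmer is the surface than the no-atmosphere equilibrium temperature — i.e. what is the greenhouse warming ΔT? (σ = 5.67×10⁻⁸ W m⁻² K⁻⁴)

S = 2850/0.458² = 1.359×10⁴ W m⁻².
T_eq = [S(1−A)/(4σ)]^(1/4) = [1.359×10⁴×0.64/(4×5.67×10⁻⁸)]^(1/4) = 442.5 K.
ΔT = T_surf − T_eq = 498 − 442.5.

ΔT ≈ 55.5 K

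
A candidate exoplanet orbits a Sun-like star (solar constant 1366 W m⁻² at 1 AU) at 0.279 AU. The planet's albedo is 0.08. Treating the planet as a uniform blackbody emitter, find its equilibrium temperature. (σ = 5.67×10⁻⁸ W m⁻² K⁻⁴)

Flux at 0.279 AU: S = 1366/0.279² = 1.75×10⁴ W m⁻².
Energy balance: absorbed = emitted ⇒ πR²·S(1−A) = 4πR²·σT_eq⁴, so T_eq⁴ = S(1−A)/(4σ).
T_eq = [1.75×10⁴ × 0.92 / (4 × 5.67×10⁻⁸)]^(1/4) = (7.12×10¹⁰)^(1/4) = 517 K.

T_eq ≈ 517 K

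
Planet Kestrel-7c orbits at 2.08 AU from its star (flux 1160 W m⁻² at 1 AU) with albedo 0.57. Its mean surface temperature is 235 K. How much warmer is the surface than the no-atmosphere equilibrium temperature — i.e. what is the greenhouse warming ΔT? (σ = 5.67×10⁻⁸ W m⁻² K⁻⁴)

ΔT ≈ 84.8 K

S = 1160/2.08² = 268.1 W m⁻².
T_eq = [S(1−A)/(4σ)]^(1/4) = [268.1×0.43/(4×5.67×10⁻⁸)]^(1/4) = 150.2 K.
ΔT = T_surf − T_eq = 235 − 150.2.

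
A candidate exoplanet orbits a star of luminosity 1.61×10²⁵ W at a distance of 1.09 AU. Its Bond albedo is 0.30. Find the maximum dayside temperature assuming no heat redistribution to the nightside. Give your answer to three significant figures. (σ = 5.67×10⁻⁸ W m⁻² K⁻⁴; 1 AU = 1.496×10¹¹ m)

T_ss ≈ 156 K

d = 1.09 AU = 1.63×10¹¹ m.
Flux: S = L/(4πd²) = 1.61×10²⁵/(4π×(1.63×10¹¹)²) = 48.2 W m⁻².
With no redistribution each surface element balances locally: S(1−A) = σT⁴.
T = [48.2 × 0.70 / 5.67×10⁻⁸]^(1/4) = (5.95×10⁸)^(1/4) = 156 K.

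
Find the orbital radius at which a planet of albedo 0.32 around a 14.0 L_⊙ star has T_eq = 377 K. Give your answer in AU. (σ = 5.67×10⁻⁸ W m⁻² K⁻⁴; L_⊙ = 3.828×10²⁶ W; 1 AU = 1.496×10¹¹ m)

L = 14.0 × 3.828×10²⁶ = 5.36×10²⁷ W.
From T_eq⁴ = L(1−A)/(16πσd²): d = √[L(1−A)/(16πσT_eq⁴)].
d = √[5.36×10²⁷ × 0.68 / (16π × 5.67×10⁻⁸ × (377)⁴)] = 2.52×10¹¹ m = 1.68 AU.

d ≈ 1.68 AU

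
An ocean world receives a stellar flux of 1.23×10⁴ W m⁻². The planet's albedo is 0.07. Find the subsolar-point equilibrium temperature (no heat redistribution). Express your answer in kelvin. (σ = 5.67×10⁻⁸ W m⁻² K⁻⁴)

T_ss ≈ 670 K

At the subsolar point the surface absorbs S(1−A) and emits σT⁴ per unit area — no factor of 4, since only the local patch is in balance.
T = [1.23×10⁴ × 0.93 / 5.67×10⁻⁸]^(1/4) = (2.02×10¹¹)^(1/4) = 670 K.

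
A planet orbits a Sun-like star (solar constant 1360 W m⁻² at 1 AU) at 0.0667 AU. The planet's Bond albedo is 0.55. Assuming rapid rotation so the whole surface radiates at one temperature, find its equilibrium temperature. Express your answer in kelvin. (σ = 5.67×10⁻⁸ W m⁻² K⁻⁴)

T_eq ≈ 882 K

Flux at 0.0667 AU: S = 1360/0.0667² = 3.06×10⁵ W m⁻².
Energy balance: absorbed = emitted ⇒ πR²·S(1−A) = 4πR²·σT_eq⁴, so T_eq⁴ = S(1−A)/(4σ).
T_eq = [3.06×10⁵ × 0.45 / (4 × 5.67×10⁻⁸)]^(1/4) = (6.07×10¹¹)^(1/4) = 882 K.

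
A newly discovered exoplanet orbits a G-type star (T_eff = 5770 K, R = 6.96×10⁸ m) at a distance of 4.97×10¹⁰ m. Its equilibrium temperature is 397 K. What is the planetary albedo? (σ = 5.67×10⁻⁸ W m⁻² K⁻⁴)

A ≈ 0.54

L = 4πR_⋆²σT_⋆⁴ = 4π(6.96×10⁸)² × 5.67×10⁻⁸ × (5770)⁴ = 3.83×10²⁶ W.
S = L/(4πd²) = 1.23×10⁴ W m⁻².
From T_eq⁴ = S(1−A)/(4σ): 1−A = 4σT_eq⁴/S.
1−A = 4 × 5.67×10⁻⁸ × (397)⁴ / 1.23×10⁴ = 0.457.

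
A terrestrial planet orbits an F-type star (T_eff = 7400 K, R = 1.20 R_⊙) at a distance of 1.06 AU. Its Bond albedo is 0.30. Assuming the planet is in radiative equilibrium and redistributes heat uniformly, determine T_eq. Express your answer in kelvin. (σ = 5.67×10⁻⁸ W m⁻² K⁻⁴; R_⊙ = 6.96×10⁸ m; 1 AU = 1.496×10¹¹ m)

R_⋆ = 1.20 × 6.96×10⁸ = 8.35×10⁸ m.
d = 1.06 AU = 1.59×10¹¹ m.
L = 4πR_⋆²σT_⋆⁴ = 4π(8.35×10⁸)² × 5.67×10⁻⁸ × (7400)⁴ = 1.49×10²⁷ W.
S = L/(4πd²) = 4720 W m⁻².
Energy balance: absorbed = emitted ⇒ πR²·S(1−A) = 4πR²·σT_eq⁴, so T_eq⁴ = S(1−A)/(4σ).
T_eq = [4720 × 0.70 / (4 × 5.67×10⁻⁸)]^(1/4) = (1.46×10¹⁰)^(1/4) = 347 K.

T_eq ≈ 347 K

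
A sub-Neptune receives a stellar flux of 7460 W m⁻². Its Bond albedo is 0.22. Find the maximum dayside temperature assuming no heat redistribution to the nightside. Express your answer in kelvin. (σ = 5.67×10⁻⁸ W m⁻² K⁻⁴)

T_ss ≈ 566 K

With no redistribution each surface element balances locally: S(1−A) = σT⁴.
T = [7460 × 0.78 / 5.67×10⁻⁸]^(1/4) = (1.03×10¹¹)^(1/4) = 566 K.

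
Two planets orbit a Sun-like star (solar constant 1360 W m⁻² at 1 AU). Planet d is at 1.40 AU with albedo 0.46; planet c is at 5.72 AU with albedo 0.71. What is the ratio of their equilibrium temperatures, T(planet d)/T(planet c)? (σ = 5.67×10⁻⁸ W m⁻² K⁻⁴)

T₁/T₂ ≈ 2.361

T_eq = [S₀(1−A)/(4σd²)]^(1/4), so T ∝ (1−A)^(1/4) / √d.
T₁ = [1360×0.54/(4×5.67×10⁻⁸×1.40²)]^(1/4) = 201.61 K.
T₂ = [1360×0.29/(4×5.67×10⁻⁸×5.72²)]^(1/4) = 85.38 K.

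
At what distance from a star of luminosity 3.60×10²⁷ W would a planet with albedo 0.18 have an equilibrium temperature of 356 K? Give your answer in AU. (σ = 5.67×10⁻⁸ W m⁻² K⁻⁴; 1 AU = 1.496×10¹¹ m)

d ≈ 1.70 AU

From T_eq⁴ = L(1−A)/(16πσd²): d = √[L(1−A)/(16πσT_eq⁴)].
d = √[3.60×10²⁷ × 0.82 / (16π × 5.67×10⁻⁸ × (356)⁴)] = 2.54×10¹¹ m = 1.70 AU.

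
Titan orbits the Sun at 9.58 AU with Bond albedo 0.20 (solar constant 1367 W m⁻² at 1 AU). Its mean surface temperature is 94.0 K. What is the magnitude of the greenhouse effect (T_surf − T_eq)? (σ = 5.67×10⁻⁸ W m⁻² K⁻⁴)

S = 1367/9.58² = 14.89 W m⁻².
T_eq = [S(1−A)/(4σ)]^(1/4) = [14.89×0.80/(4×5.67×10⁻⁸)]^(1/4) = 85.1 K.
ΔT = T_surf − T_eq = 94 − 85.1.

ΔT ≈ 8.9 K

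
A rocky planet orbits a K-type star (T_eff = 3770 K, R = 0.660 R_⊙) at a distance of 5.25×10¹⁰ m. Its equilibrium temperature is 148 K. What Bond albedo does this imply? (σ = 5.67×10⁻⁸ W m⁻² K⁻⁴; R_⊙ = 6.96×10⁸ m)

R_⋆ = 0.660 × 6.96×10⁸ = 4.59×10⁸ m.
L = 4πR_⋆²σT_⋆⁴ = 4π(4.59×10⁸)² × 5.67×10⁻⁸ × (3770)⁴ = 3.04×10²⁵ W.
S = L/(4πd²) = 877 W m⁻².
From T_eq⁴ = S(1−A)/(4σ): 1−A = 4σT_eq⁴/S.
1−A = 4 × 5.67×10⁻⁸ × (148)⁴ / 877 = 0.124.

A ≈ 0.88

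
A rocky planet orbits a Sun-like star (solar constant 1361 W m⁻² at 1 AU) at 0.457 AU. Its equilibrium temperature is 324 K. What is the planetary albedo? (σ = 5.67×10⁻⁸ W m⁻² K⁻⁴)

A ≈ 0.62

Flux at 0.457 AU: S = 1361/0.457² = 6520 W m⁻².
From T_eq⁴ = S(1−A)/(4σ): 1−A = 4σT_eq⁴/S.
1−A = 4 × 5.67×10⁻⁸ × (324)⁴ / 6520 = 0.384.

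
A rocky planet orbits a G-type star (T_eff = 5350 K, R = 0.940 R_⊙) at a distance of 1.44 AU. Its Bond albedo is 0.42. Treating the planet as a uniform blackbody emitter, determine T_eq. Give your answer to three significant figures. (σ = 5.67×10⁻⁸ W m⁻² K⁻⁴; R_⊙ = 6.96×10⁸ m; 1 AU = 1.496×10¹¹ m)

R_⋆ = 0.940 × 6.96×10⁸ = 6.54×10⁸ m.
d = 1.44 AU = 2.15×10¹¹ m.
L = 4πR_⋆²σT_⋆⁴ = 4π(6.54×10⁸)² × 5.67×10⁻⁸ × (5350)⁴ = 2.50×10²⁶ W.
S = L/(4πd²) = 428 W m⁻².
Energy balance: absorbed = emitted ⇒ πR²·S(1−A) = 4πR²·σT_eq⁴, so T_eq⁴ = S(1−A)/(4σ).
T_eq = [428 × 0.58 / (4 × 5.67×10⁻⁸)]^(1/4) = (1.10×10⁹)^(1/4) = 182 K.

T_eq ≈ 182 K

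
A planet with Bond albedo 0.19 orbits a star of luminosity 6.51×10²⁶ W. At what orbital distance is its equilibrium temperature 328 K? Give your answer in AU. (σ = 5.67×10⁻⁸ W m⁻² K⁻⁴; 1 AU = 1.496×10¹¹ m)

d ≈ 0.845 AU

From T_eq⁴ = L(1−A)/(16πσd²): d = √[L(1−A)/(16πσT_eq⁴)].
d = √[6.51×10²⁶ × 0.81 / (16π × 5.67×10⁻⁸ × (328)⁴)] = 1.26×10¹¹ m = 0.845 AU.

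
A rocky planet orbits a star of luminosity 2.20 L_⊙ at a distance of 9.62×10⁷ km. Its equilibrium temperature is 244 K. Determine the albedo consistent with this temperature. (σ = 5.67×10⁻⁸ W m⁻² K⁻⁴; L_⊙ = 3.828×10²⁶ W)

d = 9.62×10⁷ km = 9.62×10¹⁰ m.
L = 2.20 × 3.828×10²⁶ = 8.42×10²⁶ W.
Flux: S = L/(4πd²) = 8.42×10²⁶/(4π×(9.62×10¹⁰)²) = 7240 W m⁻².
From T_eq⁴ = S(1−A)/(4σ): 1−A = 4σT_eq⁴/S.
1−A = 4 × 5.67×10⁻⁸ × (244)⁴ / 7240 = 0.111.

A ≈ 0.89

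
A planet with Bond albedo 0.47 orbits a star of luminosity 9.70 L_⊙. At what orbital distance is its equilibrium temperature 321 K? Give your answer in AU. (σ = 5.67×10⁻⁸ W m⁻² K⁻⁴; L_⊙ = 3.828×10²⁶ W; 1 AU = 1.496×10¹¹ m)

L = 9.70 × 3.828×10²⁶ = 3.71×10²⁷ W.
From T_eq⁴ = L(1−A)/(16πσd²): d = √[L(1−A)/(16πσT_eq⁴)].
d = √[3.71×10²⁷ × 0.53 / (16π × 5.67×10⁻⁸ × (321)⁴)] = 2.55×10¹¹ m = 1.70 AU.

d ≈ 1.70 AU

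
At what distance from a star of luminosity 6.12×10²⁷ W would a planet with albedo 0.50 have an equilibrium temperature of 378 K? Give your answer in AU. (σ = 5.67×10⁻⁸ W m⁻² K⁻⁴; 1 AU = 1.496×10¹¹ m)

From T_eq⁴ = L(1−A)/(16πσd²): d = √[L(1−A)/(16πσT_eq⁴)].
d = √[6.12×10²⁷ × 0.50 / (16π × 5.67×10⁻⁸ × (378)⁴)] = 2.29×10¹¹ m = 1.53 AU.

d ≈ 1.53 AU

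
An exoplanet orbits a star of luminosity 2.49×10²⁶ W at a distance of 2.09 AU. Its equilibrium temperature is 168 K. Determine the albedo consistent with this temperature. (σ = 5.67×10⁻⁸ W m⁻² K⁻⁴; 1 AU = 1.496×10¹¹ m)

A ≈ 0.11

d = 2.09 AU = 3.13×10¹¹ m.
Flux: S = L/(4πd²) = 2.49×10²⁶/(4π×(3.13×10¹¹)²) = 203 W m⁻².
From T_eq⁴ = S(1−A)/(4σ): 1−A = 4σT_eq⁴/S.
1−A = 4 × 5.67×10⁻⁸ × (168)⁴ / 203 = 0.891.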